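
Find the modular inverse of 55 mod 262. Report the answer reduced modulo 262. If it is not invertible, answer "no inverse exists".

81

Apply the Euclidean algorithm to 262 and 55:
262 = 4*55 + 42
55 = 1*42 + 13
42 = 3*13 + 3
13 = 4*3 + 1
3 = 3*1 + 0
The gcd is 1. Working backward:
1 = 13 − 4·3
1 = −4·42 + 13·13
1 = 13·55 − 17·42
1 = −17·262 + 81·55
So 55·81 ≡ 1 (mod 262).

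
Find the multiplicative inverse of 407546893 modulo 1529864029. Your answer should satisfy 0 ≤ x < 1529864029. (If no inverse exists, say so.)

gcd(1529864029, 407546893) by repeated division:
1529864029 = 3*407546893 + 307223350
407546893 = 1*307223350 + 100323543
307223350 = 3*100323543 + 6252721
100323543 = 16*6252721 + 280007
6252721 = 22*280007 + 92567
280007 = 3*92567 + 2306
92567 = 40*2306 + 327
2306 = 7*327 + 17
327 = 19*17 + 4
17 = 4*4 + 1
4 = 4*1 + 0
The gcd is 1. Working backward:
1 = 17 − 4·4
1 = −4·327 + 77·17
1 = 77·2306 − 543·327
1 = −543·92567 + 21797·2306
1 = 21797·280007 − 65934·92567
1 = −65934·6252721 + 1472345·280007
1 = 1472345·100323543 − 23623454·6252721
1 = −23623454·307223350 + 72342707·100323543
1 = 72342707·407546893 − 95966161·307223350
1 = −95966161·1529864029 + 360241190·407546893
So 407546893·360241190 ≡ 1 (mod 1529864029).

360241190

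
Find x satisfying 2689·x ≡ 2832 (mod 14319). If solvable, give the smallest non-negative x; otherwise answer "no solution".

First find gcd(2689, 14319):
14319 = 5×2689 + 874
2689 = 3×874 + 67
874 = 13×67 + 3
67 = 22×3 + 1
3 = 3×1 + 0
gcd = 1, so a unique solution mod 14319 exists.
Back-substitute for the Bézout coefficients:
1 = 67 − 22·3
1 = −22·874 + 287·67
1 = 287·2689 − 883·874
1 = −883·14319 + 4702·2689
So 2689·(4702) ≡ 1 (mod 14319), giving 2689⁻¹ ≡ 4702.
x ≡ 2689⁻¹·2832 ≡ 4702·2832 ≡ 13713 (mod 14319).

13713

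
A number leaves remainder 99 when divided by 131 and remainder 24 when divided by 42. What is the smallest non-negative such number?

Write x = 99 + 131·k. Then 131·k ≡ 24 − 99 ≡ 9 (mod 42).
Need 131⁻¹ mod 42. Extended Euclid on (42, 5):
42 = 8*5 + 2
5 = 2*2 + 1
2 = 2*1 + 0
Back-substitute:
1 = 5 − 2·2
1 = −2·42 + 17·5
131⁻¹ ≡ 17 (mod 42), so k ≡ 17·9 ≡ 27 (mod 42).
x = 99 + 131·27 = 3636.

3636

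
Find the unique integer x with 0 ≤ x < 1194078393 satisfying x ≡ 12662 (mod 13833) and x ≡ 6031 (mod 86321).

713103812

Write x = 12662 + 13833·k. Then 13833·k ≡ 6031 − 12662 ≡ 79690 (mod 86321).
Need 13833⁻¹ mod 86321. Extended Euclid on (86321, 13833):
86321 = 6·13833 + 3323
13833 = 4·3323 + 541
3323 = 6·541 + 77
541 = 7·77 + 2
77 = 38·2 + 1
2 = 2·1 + 0
Back-substitute:
1 = 77 − 38·2
1 = −38·541 + 267·77
1 = 267·3323 − 1640·541
1 = −1640·13833 + 6827·3323
1 = 6827·86321 − 42602·13833
13833⁻¹ ≡ 43719 (mod 86321), so k ≡ 43719·79690 ≡ 51550 (mod 86321).
x = 12662 + 13833·51550 = 713103812.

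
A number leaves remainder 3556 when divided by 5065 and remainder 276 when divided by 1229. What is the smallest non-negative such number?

5782721

Write x = 3556 + 5065·k. Then 5065·k ≡ 276 − 3556 ≡ 407 (mod 1229).
Need 5065⁻¹ mod 1229. Extended Euclid on (1229, 149):
1229 = 8*149 + 37
149 = 4*37 + 1
37 = 37*1 + 0
Back-substitute:
1 = 149 − 4·37
1 = −4·1229 + 33·149
5065⁻¹ ≡ 33 (mod 1229), so k ≡ 33·407 ≡ 1141 (mod 1229).
x = 3556 + 5065·1141 = 5782721.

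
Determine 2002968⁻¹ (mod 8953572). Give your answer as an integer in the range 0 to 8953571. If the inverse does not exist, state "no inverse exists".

no inverse exists

Euclidean algorithm on 8953572, 2002968:
8953572 = 4·2002968 + 941700
2002968 = 2·941700 + 119568
941700 = 7·119568 + 104724
119568 = 1·104724 + 14844
104724 = 7·14844 + 816
14844 = 18·816 + 156
816 = 5·156 + 36
156 = 4·36 + 12
36 = 3·12 + 0
gcd(2002968, 8953572) = 12 ≠ 1, so 2002968 has no multiplicative inverse modulo 8953572.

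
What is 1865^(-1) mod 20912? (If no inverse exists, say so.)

2265

Extended Euclidean algorithm:
20912 = 11×1865 + 397
1865 = 4×397 + 277
397 = 1×277 + 120
277 = 2×120 + 37
120 = 3×37 + 9
37 = 4×9 + 1
9 = 9×1 + 0
The gcd is 1. Working backward:
1 = 37 − 4·9
1 = −4·120 + 13·37
1 = 13·277 − 30·120
1 = −30·397 + 43·277
1 = 43·1865 − 202·397
1 = −202·20912 + 2265·1865
So 1865·2265 ≡ 1 (mod 20912).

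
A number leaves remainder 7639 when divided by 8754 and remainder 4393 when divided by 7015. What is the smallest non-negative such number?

Write x = 7639 + 8754·k. Then 8754·k ≡ 4393 − 7639 ≡ 3769 (mod 7015).
Need 8754⁻¹ mod 7015. Extended Euclid on (7015, 1739):
7015 = 4*1739 + 59
1739 = 29*59 + 28
59 = 2*28 + 3
28 = 9*3 + 1
3 = 3*1 + 0
Back-substitute:
1 = 28 − 9·3
1 = −9·59 + 19·28
1 = 19·1739 − 560·59
1 = −560·7015 + 2259·1739
8754⁻¹ ≡ 2259 (mod 7015), so k ≡ 2259·3769 ≡ 4976 (mod 7015).
x = 7639 + 8754·4976 = 43567543.

43567543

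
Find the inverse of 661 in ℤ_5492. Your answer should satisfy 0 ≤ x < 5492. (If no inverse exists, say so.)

673

Run Euclid on (5492, 661):
5492 = 8×661 + 204
661 = 3×204 + 49
204 = 4×49 + 8
49 = 6×8 + 1
8 = 8×1 + 0
Since gcd(661, 5492) = 1, back-substitute to write 1 as a combination:
1 = 49 − 6·8
1 = −6·204 + 25·49
1 = 25·661 − 81·204
1 = −81·5492 + 673·661
So 661·673 ≡ 1 (mod 5492).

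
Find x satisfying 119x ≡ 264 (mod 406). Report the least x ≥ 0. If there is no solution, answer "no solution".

no solution

gcd(119, 406):
406 = 3·119 + 49
119 = 2·49 + 21
49 = 2·21 + 7
21 = 3·7 + 0
gcd = 7, but 7 ∤ 264, so the congruence has no solution.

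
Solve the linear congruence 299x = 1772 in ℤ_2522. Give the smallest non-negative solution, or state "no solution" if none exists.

gcd(299, 2522):
2522 = 8·299 + 130
299 = 2·130 + 39
130 = 3·39 + 13
39 = 3·13 + 0
gcd = 13, but 13 ∤ 1772, so the congruence has no solution.

no solution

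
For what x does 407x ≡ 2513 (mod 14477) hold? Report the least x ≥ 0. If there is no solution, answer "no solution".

8045

First find gcd(407, 14477):
14477 = 35*407 + 232
407 = 1*232 + 175
232 = 1*175 + 57
175 = 3*57 + 4
57 = 14*4 + 1
4 = 4*1 + 0
gcd = 1, so a unique solution mod 14477 exists.
Back-substitute for the Bézout coefficients:
1 = 57 − 14·4
1 = −14·175 + 43·57
1 = 43·232 − 57·175
1 = −57·407 + 100·232
1 = 100·14477 − 3557·407
So 407·(-3557) ≡ 1 (mod 14477), giving 407⁻¹ ≡ 10920.
x ≡ 407⁻¹·2513 ≡ 10920·2513 ≡ 8045 (mod 14477).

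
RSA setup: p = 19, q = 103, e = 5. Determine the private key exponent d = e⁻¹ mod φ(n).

1469

φ(n) = (p−1)(q−1) = 18·102 = 1836.
Need d with 5·d ≡ 1 (mod 1836). Apply the extended Euclidean algorithm:
1836 = 367·5 + 1
5 = 5·1 + 0
Back-substitute:
1 = 1836 − 367·5
So 5·(-367) ≡ 1 (mod 1836), hence d ≡ -367 ≡ 1469 (mod 1836).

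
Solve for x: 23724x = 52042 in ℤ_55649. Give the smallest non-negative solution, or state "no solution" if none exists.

26682

First find gcd(23724, 55649):
55649 = 2*23724 + 8201
23724 = 2*8201 + 7322
8201 = 1*7322 + 879
7322 = 8*879 + 290
879 = 3*290 + 9
290 = 32*9 + 2
9 = 4*2 + 1
2 = 2*1 + 0
gcd = 1, so a unique solution mod 55649 exists.
Back-substitute for the Bézout coefficients:
1 = 9 − 4·2
1 = −4·290 + 129·9
1 = 129·879 − 391·290
1 = −391·7322 + 3257·879
1 = 3257·8201 − 3648·7322
1 = −3648·23724 + 10553·8201
1 = 10553·55649 − 24754·23724
So 23724·(-24754) ≡ 1 (mod 55649), giving 23724⁻¹ ≡ 30895.
x ≡ 23724⁻¹·52042 ≡ 30895·52042 ≡ 26682 (mod 55649).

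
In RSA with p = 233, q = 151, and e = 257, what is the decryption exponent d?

φ(n) = (p−1)(q−1) = 232·150 = 34800.
Need d with 257·d ≡ 1 (mod 34800). Apply the extended Euclidean algorithm:
34800 = 135×257 + 105
257 = 2×105 + 47
105 = 2×47 + 11
47 = 4×11 + 3
11 = 3×3 + 2
3 = 1×2 + 1
2 = 2×1 + 0
Back-substitute:
1 = 3 − 2
1 = −11 + 4·3
1 = 4·47 − 17·11
1 = −17·105 + 38·47
1 = 38·257 − 93·105
1 = −93·34800 + 12593·257
So 257·12593 ≡ 1 (mod 34800), hence d = 12593.

12593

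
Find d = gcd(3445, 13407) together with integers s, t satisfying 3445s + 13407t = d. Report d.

Euclidean algorithm:
13407 = 3*3445 + 3072
3445 = 1*3072 + 373
3072 = 8*373 + 88
373 = 4*88 + 21
88 = 4*21 + 4
21 = 5*4 + 1
4 = 4*1 + 0
gcd(3445, 13407) = 1.
Working backward:
1 = 21 − 5·4
1 = −5·88 + 21·21
1 = 21·373 − 89·88
1 = −89·3072 + 733·373
1 = 733·3445 − 822·3072
1 = −822·13407 + 3199·3445
So 1 = (-822)·13407 + (3199)·3445.

1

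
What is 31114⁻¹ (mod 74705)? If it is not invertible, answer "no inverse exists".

8089

Apply the Euclidean algorithm to 74705 and 31114:
74705 = 2·31114 + 12477
31114 = 2·12477 + 6160
12477 = 2·6160 + 157
6160 = 39·157 + 37
157 = 4·37 + 9
37 = 4·9 + 1
9 = 9·1 + 0
gcd = 1, so the inverse exists. Back-substitute:
1 = 37 − 4·9
1 = −4·157 + 17·37
1 = 17·6160 − 667·157
1 = −667·12477 + 1351·6160
1 = 1351·31114 − 3369·12477
1 = −3369·74705 + 8089·31114
So 31114·8089 ≡ 1 (mod 74705).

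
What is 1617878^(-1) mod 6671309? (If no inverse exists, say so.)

gcd(6671309, 1617878) by repeated division:
6671309 = 4*1617878 + 199797
1617878 = 8*199797 + 19502
199797 = 10*19502 + 4777
19502 = 4*4777 + 394
4777 = 12*394 + 49
394 = 8*49 + 2
49 = 24*2 + 1
2 = 2*1 + 0
The gcd is 1. Working backward:
1 = 49 − 24·2
1 = −24·394 + 193·49
1 = 193·4777 − 2340·394
1 = −2340·19502 + 9553·4777
1 = 9553·199797 − 97870·19502
1 = −97870·1617878 + 792513·199797
1 = 792513·6671309 − 3267922·1617878
So 1617878·(-3267922) ≡ 1 (mod 6671309), and -3267922 ≡ 3403387 (mod 6671309).

3403387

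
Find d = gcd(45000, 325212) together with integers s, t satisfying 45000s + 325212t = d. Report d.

12

Euclidean algorithm:
325212 = 7×45000 + 10212
45000 = 4×10212 + 4152
10212 = 2×4152 + 1908
4152 = 2×1908 + 336
1908 = 5×336 + 228
336 = 1×228 + 108
228 = 2×108 + 12
108 = 9×12 + 0
gcd(45000, 325212) = 12.
Express as a combination:
12 = 228 − 2·108
12 = −2·336 + 3·228
12 = 3·1908 − 17·336
12 = −17·4152 + 37·1908
12 = 37·10212 − 91·4152
12 = −91·45000 + 401·10212
12 = 401·325212 − 2898·45000
So 12 = (401)·325212 + (-2898)·45000.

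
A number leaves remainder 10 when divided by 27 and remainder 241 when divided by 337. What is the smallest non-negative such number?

Write x = 10 + 27·k. Then 27·k ≡ 241 − 10 ≡ 231 (mod 337).
Need 27⁻¹ mod 337. Extended Euclid on (337, 27):
337 = 12·27 + 13
27 = 2·13 + 1
13 = 13·1 + 0
Back-substitute:
1 = 27 − 2·13
1 = −2·337 + 25·27
27⁻¹ ≡ 25 (mod 337), so k ≡ 25·231 ≡ 46 (mod 337).
x = 10 + 27·46 = 1252.

1252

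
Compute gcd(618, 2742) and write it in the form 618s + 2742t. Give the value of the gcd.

Euclidean algorithm:
2742 = 4×618 + 270
618 = 2×270 + 78
270 = 3×78 + 36
78 = 2×36 + 6
36 = 6×6 + 0
gcd(618, 2742) = 6.
Working backward:
6 = 78 − 2·36
6 = −2·270 + 7·78
6 = 7·618 − 16·270
6 = −16·2742 + 71·618
So 6 = (-16)·2742 + (71)·618.

6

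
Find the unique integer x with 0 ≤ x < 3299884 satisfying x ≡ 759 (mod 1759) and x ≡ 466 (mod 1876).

Write x = 759 + 1759·k. Then 1759·k ≡ 466 − 759 ≡ 1583 (mod 1876).
Need 1759⁻¹ mod 1876. Extended Euclid on (1876, 1759):
1876 = 1×1759 + 117
1759 = 15×117 + 4
117 = 29×4 + 1
4 = 4×1 + 0
Back-substitute:
1 = 117 − 29·4
1 = −29·1759 + 436·117
1 = 436·1876 − 465·1759
1759⁻¹ ≡ 1411 (mod 1876), so k ≡ 1411·1583 ≡ 1173 (mod 1876).
x = 759 + 1759·1173 = 2064066.

2064066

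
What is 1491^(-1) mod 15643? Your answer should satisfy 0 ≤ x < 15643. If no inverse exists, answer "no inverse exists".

1878

Run Euclid on (15643, 1491):
15643 = 10*1491 + 733
1491 = 2*733 + 25
733 = 29*25 + 8
25 = 3*8 + 1
8 = 8*1 + 0
Since gcd(1491, 15643) = 1, back-substitute to write 1 as a combination:
1 = 25 − 3·8
1 = −3·733 + 88·25
1 = 88·1491 − 179·733
1 = −179·15643 + 1878·1491
So 1491·1878 ≡ 1 (mod 15643).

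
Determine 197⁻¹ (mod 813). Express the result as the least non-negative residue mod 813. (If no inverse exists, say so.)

260

Run Euclid on (813, 197):
813 = 4·197 + 25
197 = 7·25 + 22
25 = 1·22 + 3
22 = 7·3 + 1
3 = 3·1 + 0
The gcd is 1. Working backward:
1 = 22 − 7·3
1 = −7·25 + 8·22
1 = 8·197 − 63·25
1 = −63·813 + 260·197
So 197·260 ≡ 1 (mod 813).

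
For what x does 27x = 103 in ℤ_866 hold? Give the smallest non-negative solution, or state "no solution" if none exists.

517

First find gcd(27, 866):
866 = 32*27 + 2
27 = 13*2 + 1
2 = 2*1 + 0
gcd = 1, so a unique solution mod 866 exists.
Back-substitute for the Bézout coefficients:
1 = 27 − 13·2
1 = −13·866 + 417·27
So 27·(417) ≡ 1 (mod 866), giving 27⁻¹ ≡ 417.
x ≡ 27⁻¹·103 ≡ 417·103 ≡ 517 (mod 866).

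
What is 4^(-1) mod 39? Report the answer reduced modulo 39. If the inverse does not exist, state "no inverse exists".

10

Apply the Euclidean algorithm to 39 and 4:
39 = 9*4 + 3
4 = 1*3 + 1
3 = 3*1 + 0
The gcd is 1. Working backward:
1 = 4 − 3
1 = −39 + 10·4
So 4·10 ≡ 1 (mod 39).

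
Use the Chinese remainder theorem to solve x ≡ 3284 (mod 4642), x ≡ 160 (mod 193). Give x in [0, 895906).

165754

Write x = 3284 + 4642·k. Then 4642·k ≡ 160 − 3284 ≡ 157 (mod 193).
Need 4642⁻¹ mod 193. Extended Euclid on (193, 10):
193 = 19×10 + 3
10 = 3×3 + 1
3 = 3×1 + 0
Back-substitute:
1 = 10 − 3·3
1 = −3·193 + 58·10
4642⁻¹ ≡ 58 (mod 193), so k ≡ 58·157 ≡ 35 (mod 193).
x = 3284 + 4642·35 = 165754.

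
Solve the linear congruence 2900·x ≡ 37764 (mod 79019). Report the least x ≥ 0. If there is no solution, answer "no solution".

52983

First find gcd(2900, 79019):
79019 = 27·2900 + 719
2900 = 4·719 + 24
719 = 29·24 + 23
24 = 1·23 + 1
23 = 23·1 + 0
gcd = 1, so a unique solution mod 79019 exists.
Back-substitute for the Bézout coefficients:
1 = 24 − 23
1 = −719 + 30·24
1 = 30·2900 − 121·719
1 = −121·79019 + 3297·2900
So 2900·(3297) ≡ 1 (mod 79019), giving 2900⁻¹ ≡ 3297.
x ≡ 2900⁻¹·37764 ≡ 3297·37764 ≡ 52983 (mod 79019).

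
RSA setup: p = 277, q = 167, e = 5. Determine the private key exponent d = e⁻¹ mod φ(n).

φ(n) = (p−1)(q−1) = 276·166 = 45816.
Need d with 5·d ≡ 1 (mod 45816). Apply the extended Euclidean algorithm:
45816 = 9163·5 + 1
5 = 5·1 + 0
Back-substitute:
1 = 45816 − 9163·5
So 5·(-9163) ≡ 1 (mod 45816), hence d ≡ -9163 ≡ 36653 (mod 45816).

36653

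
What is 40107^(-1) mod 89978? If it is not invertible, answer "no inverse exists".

Extended Euclidean algorithm:
89978 = 2*40107 + 9764
40107 = 4*9764 + 1051
9764 = 9*1051 + 305
1051 = 3*305 + 136
305 = 2*136 + 33
136 = 4*33 + 4
33 = 8*4 + 1
4 = 4*1 + 0
The gcd is 1. Working backward:
1 = 33 − 8·4
1 = −8·136 + 33·33
1 = 33·305 − 74·136
1 = −74·1051 + 255·305
1 = 255·9764 − 2369·1051
1 = −2369·40107 + 9731·9764
1 = 9731·89978 − 21831·40107
Hence 40107⁻¹ ≡ -21831 ≡ 68147 (mod 89978).

68147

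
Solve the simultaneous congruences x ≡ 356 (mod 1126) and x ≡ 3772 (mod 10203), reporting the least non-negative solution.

1330162

Write x = 356 + 1126·k. Then 1126·k ≡ 3772 − 356 ≡ 3416 (mod 10203).
Need 1126⁻¹ mod 10203. Extended Euclid on (10203, 1126):
10203 = 9·1126 + 69
1126 = 16·69 + 22
69 = 3·22 + 3
22 = 7·3 + 1
3 = 3·1 + 0
Back-substitute:
1 = 22 − 7·3
1 = −7·69 + 22·22
1 = 22·1126 − 359·69
1 = −359·10203 + 3253·1126
1126⁻¹ ≡ 3253 (mod 10203), so k ≡ 3253·3416 ≡ 1181 (mod 10203).
x = 356 + 1126·1181 = 1330162.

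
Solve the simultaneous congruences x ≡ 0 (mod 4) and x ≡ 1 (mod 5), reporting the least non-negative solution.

16

Write x = 0 + 4·k. Then 4·k ≡ 1 − 0 ≡ 1 (mod 5).
Need 4⁻¹ mod 5. Extended Euclid on (5, 4):
5 = 1·4 + 1
4 = 4·1 + 0
Back-substitute:
1 = 5 − 4
4⁻¹ ≡ 4 (mod 5), so k ≡ 4·1 ≡ 4 (mod 5).
x = 0 + 4·4 = 16.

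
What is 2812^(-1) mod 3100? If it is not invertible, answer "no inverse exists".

no inverse exists

Euclidean algorithm on 3100, 2812:
3100 = 1*2812 + 288
2812 = 9*288 + 220
288 = 1*220 + 68
220 = 3*68 + 16
68 = 4*16 + 4
16 = 4*4 + 0
Since gcd = 4 > 1, 2812 is not a unit mod 3100.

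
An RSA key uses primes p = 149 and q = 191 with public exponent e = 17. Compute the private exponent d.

φ(n) = (p−1)(q−1) = 148·190 = 28120.
Need d with 17·d ≡ 1 (mod 28120). Apply the extended Euclidean algorithm:
28120 = 1654·17 + 2
17 = 8·2 + 1
2 = 2·1 + 0
Back-substitute:
1 = 17 − 8·2
1 = −8·28120 + 13233·17
So 17·13233 ≡ 1 (mod 28120), hence d = 13233.

13233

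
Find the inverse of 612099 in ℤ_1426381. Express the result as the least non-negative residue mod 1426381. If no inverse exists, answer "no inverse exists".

322028

Extended Euclidean algorithm:
1426381 = 2*612099 + 202183
612099 = 3*202183 + 5550
202183 = 36*5550 + 2383
5550 = 2*2383 + 784
2383 = 3*784 + 31
784 = 25*31 + 9
31 = 3*9 + 4
9 = 2*4 + 1
4 = 4*1 + 0
Since gcd(612099, 1426381) = 1, back-substitute to write 1 as a combination:
1 = 9 − 2·4
1 = −2·31 + 7·9
1 = 7·784 − 177·31
1 = −177·2383 + 538·784
1 = 538·5550 − 1253·2383
1 = −1253·202183 + 45646·5550
1 = 45646·612099 − 138191·202183
1 = −138191·1426381 + 322028·612099
So 612099·322028 ≡ 1 (mod 1426381).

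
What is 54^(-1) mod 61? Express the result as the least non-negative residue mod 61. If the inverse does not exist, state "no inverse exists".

Apply the Euclidean algorithm to 61 and 54:
61 = 1·54 + 7
54 = 7·7 + 5
7 = 1·5 + 2
5 = 2·2 + 1
2 = 2·1 + 0
The gcd is 1. Working backward:
1 = 5 − 2·2
1 = −2·7 + 3·5
1 = 3·54 − 23·7
1 = −23·61 + 26·54
So 54·26 ≡ 1 (mod 61).

26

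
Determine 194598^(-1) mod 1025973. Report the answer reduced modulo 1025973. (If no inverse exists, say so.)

Compute gcd(194598, 1025973):
1025973 = 5*194598 + 52983
194598 = 3*52983 + 35649
52983 = 1*35649 + 17334
35649 = 2*17334 + 981
17334 = 17*981 + 657
981 = 1*657 + 324
657 = 2*324 + 9
324 = 36*9 + 0
Since gcd = 9 > 1, 194598 is not a unit mod 1025973.

no inverse exists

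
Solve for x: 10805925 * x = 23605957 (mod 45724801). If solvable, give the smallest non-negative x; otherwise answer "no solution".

42960892

First find gcd(10805925, 45724801):
45724801 = 4·10805925 + 2501101
10805925 = 4·2501101 + 801521
2501101 = 3·801521 + 96538
801521 = 8·96538 + 29217
96538 = 3·29217 + 8887
29217 = 3·8887 + 2556
8887 = 3·2556 + 1219
2556 = 2·1219 + 118
1219 = 10·118 + 39
118 = 3·39 + 1
39 = 39·1 + 0
gcd = 1, so a unique solution mod 45724801 exists.
Back-substitute for the Bézout coefficients:
1 = 118 − 3·39
1 = −3·1219 + 31·118
1 = 31·2556 − 65·1219
1 = −65·8887 + 226·2556
1 = 226·29217 − 743·8887
1 = −743·96538 + 2455·29217
1 = 2455·801521 − 20383·96538
1 = −20383·2501101 + 63604·801521
1 = 63604·10805925 − 274799·2501101
1 = −274799·45724801 + 1162800·10805925
So 10805925·(1162800) ≡ 1 (mod 45724801), giving 10805925⁻¹ ≡ 1162800.
x ≡ 10805925⁻¹·23605957 ≡ 1162800·23605957 ≡ 42960892 (mod 45724801).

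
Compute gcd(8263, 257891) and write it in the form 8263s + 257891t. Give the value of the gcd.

1

Apply Euclid's algorithm to 257891 and 8263:
257891 = 31·8263 + 1738
8263 = 4·1738 + 1311
1738 = 1·1311 + 427
1311 = 3·427 + 30
427 = 14·30 + 7
30 = 4·7 + 2
7 = 3·2 + 1
2 = 2·1 + 0
gcd(8263, 257891) = 1.
Back-substituting:
1 = 7 − 3·2
1 = −3·30 + 13·7
1 = 13·427 − 185·30
1 = −185·1311 + 568·427
1 = 568·1738 − 753·1311
1 = −753·8263 + 3580·1738
1 = 3580·257891 − 111733·8263
So 1 = (3580)·257891 + (-111733)·8263.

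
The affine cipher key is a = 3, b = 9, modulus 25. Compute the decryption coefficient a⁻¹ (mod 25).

17

Extended Euclidean algorithm:
25 = 8·3 + 1
3 = 3·1 + 0
The gcd is 1. Working backward:
1 = 25 − 8·3
Hence 3⁻¹ ≡ -8 ≡ 17 (mod 25).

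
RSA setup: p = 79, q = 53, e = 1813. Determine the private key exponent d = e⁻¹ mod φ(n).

349

φ(n) = (p−1)(q−1) = 78·52 = 4056.
Need d with 1813·d ≡ 1 (mod 4056). Apply the extended Euclidean algorithm:
4056 = 2×1813 + 430
1813 = 4×430 + 93
430 = 4×93 + 58
93 = 1×58 + 35
58 = 1×35 + 23
35 = 1×23 + 12
23 = 1×12 + 11
12 = 1×11 + 1
11 = 11×1 + 0
Back-substitute:
1 = 12 − 11
1 = −23 + 2·12
1 = 2·35 − 3·23
1 = −3·58 + 5·35
1 = 5·93 − 8·58
1 = −8·430 + 37·93
1 = 37·1813 − 156·430
1 = −156·4056 + 349·1813
So 1813·349 ≡ 1 (mod 4056), hence d = 349.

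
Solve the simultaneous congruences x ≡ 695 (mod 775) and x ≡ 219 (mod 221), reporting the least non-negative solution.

40220

Write x = 695 + 775·k. Then 775·k ≡ 219 − 695 ≡ 187 (mod 221).
Need 775⁻¹ mod 221. Extended Euclid on (221, 112):
221 = 1·112 + 109
112 = 1·109 + 3
109 = 36·3 + 1
3 = 3·1 + 0
Back-substitute:
1 = 109 − 36·3
1 = −36·112 + 37·109
1 = 37·221 − 73·112
775⁻¹ ≡ 148 (mod 221), so k ≡ 148·187 ≡ 51 (mod 221).
x = 695 + 775·51 = 40220.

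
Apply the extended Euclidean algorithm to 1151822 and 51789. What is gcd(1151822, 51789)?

1

Repeated division:
1151822 = 22·51789 + 12464
51789 = 4·12464 + 1933
12464 = 6·1933 + 866
1933 = 2·866 + 201
866 = 4·201 + 62
201 = 3·62 + 15
62 = 4·15 + 2
15 = 7·2 + 1
2 = 2·1 + 0
gcd(1151822, 51789) = 1.
Express as a combination:
1 = 15 − 7·2
1 = −7·62 + 29·15
1 = 29·201 − 94·62
1 = −94·866 + 405·201
1 = 405·1933 − 904·866
1 = −904·12464 + 5829·1933
1 = 5829·51789 − 24220·12464
1 = −24220·1151822 + 538669·51789
So 1 = (-24220)·1151822 + (538669)·51789.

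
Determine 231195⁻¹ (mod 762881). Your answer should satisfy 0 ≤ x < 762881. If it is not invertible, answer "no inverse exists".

222151

Extended Euclidean algorithm:
762881 = 3·231195 + 69296
231195 = 3·69296 + 23307
69296 = 2·23307 + 22682
23307 = 1·22682 + 625
22682 = 36·625 + 182
625 = 3·182 + 79
182 = 2·79 + 24
79 = 3·24 + 7
24 = 3·7 + 3
7 = 2·3 + 1
3 = 3·1 + 0
gcd = 1, so the inverse exists. Back-substitute:
1 = 7 − 2·3
1 = −2·24 + 7·7
1 = 7·79 − 23·24
1 = −23·182 + 53·79
1 = 53·625 − 182·182
1 = −182·22682 + 6605·625
1 = 6605·23307 − 6787·22682
1 = −6787·69296 + 20179·23307
1 = 20179·231195 − 67324·69296
1 = −67324·762881 + 222151·231195
So 231195·222151 ≡ 1 (mod 762881).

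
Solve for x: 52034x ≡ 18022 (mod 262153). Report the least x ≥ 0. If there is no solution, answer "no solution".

First find gcd(52034, 262153):
262153 = 5×52034 + 1983
52034 = 26×1983 + 476
1983 = 4×476 + 79
476 = 6×79 + 2
79 = 39×2 + 1
2 = 2×1 + 0
gcd = 1, so a unique solution mod 262153 exists.
Back-substitute for the Bézout coefficients:
1 = 79 − 39·2
1 = −39·476 + 235·79
1 = 235·1983 − 979·476
1 = −979·52034 + 25689·1983
1 = 25689·262153 − 129424·52034
So 52034·(-129424) ≡ 1 (mod 262153), giving 52034⁻¹ ≡ 132729.
x ≡ 52034⁻¹·18022 ≡ 132729·18022 ≡ 158066 (mod 262153).

158066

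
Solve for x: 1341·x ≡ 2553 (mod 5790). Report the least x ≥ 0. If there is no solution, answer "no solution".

343

First find gcd(1341, 5790):
5790 = 4×1341 + 426
1341 = 3×426 + 63
426 = 6×63 + 48
63 = 1×48 + 15
48 = 3×15 + 3
15 = 5×3 + 0
gcd = 3 and 3 | 2553, so solutions exist. Divide through by 3: 447x ≡ 851 (mod 1930).
Now find 447⁻¹ mod 1930:
1930 = 4·447 + 142
447 = 3·142 + 21
142 = 6·21 + 16
21 = 1·16 + 5
16 = 3·5 + 1
5 = 5·1 + 0
Back-substitute:
1 = 16 − 3·5
1 = −3·21 + 4·16
1 = 4·142 − 27·21
1 = −27·447 + 85·142
1 = 85·1930 − 367·447
So 447·(-367) ≡ 1 (mod 1930), i.e. 447⁻¹ ≡ 1563.
Then x ≡ 1563·851 ≡ 343 (mod 1930); the smallest non-negative solution is x = 343.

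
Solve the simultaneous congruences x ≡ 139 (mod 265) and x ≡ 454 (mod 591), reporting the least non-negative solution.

Write x = 139 + 265·k. Then 265·k ≡ 454 − 139 ≡ 315 (mod 591).
Need 265⁻¹ mod 591. Extended Euclid on (591, 265):
591 = 2×265 + 61
265 = 4×61 + 21
61 = 2×21 + 19
21 = 1×19 + 2
19 = 9×2 + 1
2 = 2×1 + 0
Back-substitute:
1 = 19 − 9·2
1 = −9·21 + 10·19
1 = 10·61 − 29·21
1 = −29·265 + 126·61
1 = 126·591 − 281·265
265⁻¹ ≡ 310 (mod 591), so k ≡ 310·315 ≡ 135 (mod 591).
x = 139 + 265·135 = 35914.

35914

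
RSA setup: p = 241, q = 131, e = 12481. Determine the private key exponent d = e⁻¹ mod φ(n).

φ(n) = (p−1)(q−1) = 240·130 = 31200.
Need d with 12481·d ≡ 1 (mod 31200). Apply the extended Euclidean algorithm:
31200 = 2×12481 + 6238
12481 = 2×6238 + 5
6238 = 1247×5 + 3
5 = 1×3 + 2
3 = 1×2 + 1
2 = 2×1 + 0
Back-substitute:
1 = 3 − 2
1 = −5 + 2·3
1 = 2·6238 − 2495·5
1 = −2495·12481 + 4992·6238
1 = 4992·31200 − 12479·12481
So 12481·(-12479) ≡ 1 (mod 31200), hence d ≡ -12479 ≡ 18721 (mod 31200).

18721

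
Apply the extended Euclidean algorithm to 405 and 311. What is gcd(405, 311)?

Repeated division:
405 = 1*311 + 94
311 = 3*94 + 29
94 = 3*29 + 7
29 = 4*7 + 1
7 = 7*1 + 0
gcd(405, 311) = 1.
Working backward:
1 = 29 − 4·7
1 = −4·94 + 13·29
1 = 13·311 − 43·94
1 = −43·405 + 56·311
So 1 = (-43)·405 + (56)·311.

1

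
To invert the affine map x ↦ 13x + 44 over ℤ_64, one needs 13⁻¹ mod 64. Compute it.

5

Run Euclid on (64, 13):
64 = 4*13 + 12
13 = 1*12 + 1
12 = 12*1 + 0
gcd = 1, so the inverse exists. Back-substitute:
1 = 13 − 12
1 = −64 + 5·13
So 13·5 ≡ 1 (mod 64).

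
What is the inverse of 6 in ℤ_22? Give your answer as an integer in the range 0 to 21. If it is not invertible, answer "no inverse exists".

Euclidean algorithm on 22, 6:
22 = 3·6 + 4
6 = 1·4 + 2
4 = 2·2 + 0
gcd(6, 22) = 2 ≠ 1, so 6 has no multiplicative inverse modulo 22.

no inverse exists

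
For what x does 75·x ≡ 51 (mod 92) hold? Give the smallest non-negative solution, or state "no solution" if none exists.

First find gcd(75, 92):
92 = 1*75 + 17
75 = 4*17 + 7
17 = 2*7 + 3
7 = 2*3 + 1
3 = 3*1 + 0
gcd = 1, so a unique solution mod 92 exists.
Back-substitute for the Bézout coefficients:
1 = 7 − 2·3
1 = −2·17 + 5·7
1 = 5·75 − 22·17
1 = −22·92 + 27·75
So 75·(27) ≡ 1 (mod 92), giving 75⁻¹ ≡ 27.
x ≡ 75⁻¹·51 ≡ 27·51 ≡ 89 (mod 92).

89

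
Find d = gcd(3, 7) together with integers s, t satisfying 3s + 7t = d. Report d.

1

Euclidean algorithm:
7 = 2·3 + 1
3 = 3·1 + 0
gcd(3, 7) = 1.
Back-substituting:
1 = 7 − 2·3
So 1 = (1)·7 + (-2)·3.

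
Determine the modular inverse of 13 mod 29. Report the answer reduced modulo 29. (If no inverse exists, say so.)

Run Euclid on (29, 13):
29 = 2*13 + 3
13 = 4*3 + 1
3 = 3*1 + 0
gcd = 1, so the inverse exists. Back-substitute:
1 = 13 − 4·3
1 = −4·29 + 9·13
So 13·9 ≡ 1 (mod 29).

9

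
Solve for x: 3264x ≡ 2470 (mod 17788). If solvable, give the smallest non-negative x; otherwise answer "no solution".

gcd(3264, 17788):
17788 = 5×3264 + 1468
3264 = 2×1468 + 328
1468 = 4×328 + 156
328 = 2×156 + 16
156 = 9×16 + 12
16 = 1×12 + 4
12 = 3×4 + 0
gcd = 4, but 4 ∤ 2470, so the congruence has no solution.

no solution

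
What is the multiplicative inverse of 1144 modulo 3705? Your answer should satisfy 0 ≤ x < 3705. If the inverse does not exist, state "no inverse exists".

Compute gcd(1144, 3705):
3705 = 3·1144 + 273
1144 = 4·273 + 52
273 = 5·52 + 13
52 = 4·13 + 0
gcd(1144, 3705) = 13 ≠ 1, so 1144 has no multiplicative inverse modulo 3705.

no inverse exists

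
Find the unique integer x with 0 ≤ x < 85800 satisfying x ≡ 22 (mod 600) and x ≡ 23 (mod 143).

Write x = 22 + 600·k. Then 600·k ≡ 23 − 22 ≡ 1 (mod 143).
Need 600⁻¹ mod 143. Extended Euclid on (143, 28):
143 = 5·28 + 3
28 = 9·3 + 1
3 = 3·1 + 0
Back-substitute:
1 = 28 − 9·3
1 = −9·143 + 46·28
600⁻¹ ≡ 46 (mod 143), so k ≡ 46·1 ≡ 46 (mod 143).
x = 22 + 600·46 = 27622.

27622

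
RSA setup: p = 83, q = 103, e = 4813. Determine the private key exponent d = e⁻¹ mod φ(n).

961

φ(n) = (p−1)(q−1) = 82·102 = 8364.
Need d with 4813·d ≡ 1 (mod 8364). Apply the extended Euclidean algorithm:
8364 = 1×4813 + 3551
4813 = 1×3551 + 1262
3551 = 2×1262 + 1027
1262 = 1×1027 + 235
1027 = 4×235 + 87
235 = 2×87 + 61
87 = 1×61 + 26
61 = 2×26 + 9
26 = 2×9 + 8
9 = 1×8 + 1
8 = 8×1 + 0
Back-substitute:
1 = 9 − 8
1 = −26 + 3·9
1 = 3·61 − 7·26
1 = −7·87 + 10·61
1 = 10·235 − 27·87
1 = −27·1027 + 118·235
1 = 118·1262 − 145·1027
1 = −145·3551 + 408·1262
1 = 408·4813 − 553·3551
1 = −553·8364 + 961·4813
So 4813·961 ≡ 1 (mod 8364), hence d = 961.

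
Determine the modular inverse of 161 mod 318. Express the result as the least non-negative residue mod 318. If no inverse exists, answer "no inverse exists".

239

Extended Euclidean algorithm:
318 = 1*161 + 157
161 = 1*157 + 4
157 = 39*4 + 1
4 = 4*1 + 0
gcd = 1, so the inverse exists. Back-substitute:
1 = 157 − 39·4
1 = −39·161 + 40·157
1 = 40·318 − 79·161
So 161·(-79) ≡ 1 (mod 318), and -79 ≡ 239 (mod 318).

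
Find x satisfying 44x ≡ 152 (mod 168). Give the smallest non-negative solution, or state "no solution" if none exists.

34

First find gcd(44, 168):
168 = 3*44 + 36
44 = 1*36 + 8
36 = 4*8 + 4
8 = 2*4 + 0
gcd = 4 and 4 | 152, so solutions exist. Divide through by 4: 11x ≡ 38 (mod 42).
Now find 11⁻¹ mod 42:
42 = 3·11 + 9
11 = 1·9 + 2
9 = 4·2 + 1
2 = 2·1 + 0
Back-substitute:
1 = 9 − 4·2
1 = −4·11 + 5·9
1 = 5·42 − 19·11
So 11·(-19) ≡ 1 (mod 42), i.e. 11⁻¹ ≡ 23.
Then x ≡ 23·38 ≡ 34 (mod 42); the smallest non-negative solution is x = 34.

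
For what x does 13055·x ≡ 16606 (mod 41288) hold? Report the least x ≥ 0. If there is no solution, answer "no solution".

27826

First find gcd(13055, 41288):
41288 = 3×13055 + 2123
13055 = 6×2123 + 317
2123 = 6×317 + 221
317 = 1×221 + 96
221 = 2×96 + 29
96 = 3×29 + 9
29 = 3×9 + 2
9 = 4×2 + 1
2 = 2×1 + 0
gcd = 1, so a unique solution mod 41288 exists.
Back-substitute for the Bézout coefficients:
1 = 9 − 4·2
1 = −4·29 + 13·9
1 = 13·96 − 43·29
1 = −43·221 + 99·96
1 = 99·317 − 142·221
1 = −142·2123 + 951·317
1 = 951·13055 − 5848·2123
1 = −5848·41288 + 18495·13055
So 13055·(18495) ≡ 1 (mod 41288), giving 13055⁻¹ ≡ 18495.
x ≡ 13055⁻¹·16606 ≡ 18495·16606 ≡ 27826 (mod 41288).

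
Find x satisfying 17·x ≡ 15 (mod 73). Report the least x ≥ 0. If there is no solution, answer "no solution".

First find gcd(17, 73):
73 = 4×17 + 5
17 = 3×5 + 2
5 = 2×2 + 1
2 = 2×1 + 0
gcd = 1, so a unique solution mod 73 exists.
Back-substitute for the Bézout coefficients:
1 = 5 − 2·2
1 = −2·17 + 7·5
1 = 7·73 − 30·17
So 17·(-30) ≡ 1 (mod 73), giving 17⁻¹ ≡ 43.
x ≡ 17⁻¹·15 ≡ 43·15 ≡ 61 (mod 73).

61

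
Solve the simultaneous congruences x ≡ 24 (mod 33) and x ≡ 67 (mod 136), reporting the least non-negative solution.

Write x = 24 + 33·k. Then 33·k ≡ 67 − 24 ≡ 43 (mod 136).
Need 33⁻¹ mod 136. Extended Euclid on (136, 33):
136 = 4×33 + 4
33 = 8×4 + 1
4 = 4×1 + 0
Back-substitute:
1 = 33 − 8·4
1 = −8·136 + 33·33
33⁻¹ ≡ 33 (mod 136), so k ≡ 33·43 ≡ 59 (mod 136).
x = 24 + 33·59 = 1971.

1971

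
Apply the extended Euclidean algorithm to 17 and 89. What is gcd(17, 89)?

Apply Euclid's algorithm to 89 and 17:
89 = 5*17 + 4
17 = 4*4 + 1
4 = 4*1 + 0
gcd(17, 89) = 1.
Back-substituting:
1 = 17 − 4·4
1 = −4·89 + 21·17
So 1 = (-4)·89 + (21)·17.

1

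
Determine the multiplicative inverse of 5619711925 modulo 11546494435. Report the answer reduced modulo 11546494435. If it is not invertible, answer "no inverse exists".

Euclidean algorithm on 11546494435, 5619711925:
11546494435 = 2×5619711925 + 307070585
5619711925 = 18×307070585 + 92441395
307070585 = 3×92441395 + 29746400
92441395 = 3×29746400 + 3202195
29746400 = 9×3202195 + 926645
3202195 = 3×926645 + 422260
926645 = 2×422260 + 82125
422260 = 5×82125 + 11635
82125 = 7×11635 + 680
11635 = 17×680 + 75
680 = 9×75 + 5
75 = 15×5 + 0
The gcd is 5, not 1, hence no inverse exists.

no inverse exists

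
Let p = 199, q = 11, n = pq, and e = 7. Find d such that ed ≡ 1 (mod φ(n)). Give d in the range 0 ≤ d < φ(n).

φ(n) = (p−1)(q−1) = 198·10 = 1980.
Need d with 7·d ≡ 1 (mod 1980). Apply the extended Euclidean algorithm:
1980 = 282·7 + 6
7 = 1·6 + 1
6 = 6·1 + 0
Back-substitute:
1 = 7 − 6
1 = −1980 + 283·7
So 7·283 ≡ 1 (mod 1980), hence d = 283.

283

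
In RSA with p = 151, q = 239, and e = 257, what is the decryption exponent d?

26393

φ(n) = (p−1)(q−1) = 150·238 = 35700.
Need d with 257·d ≡ 1 (mod 35700). Apply the extended Euclidean algorithm:
35700 = 138*257 + 234
257 = 1*234 + 23
234 = 10*23 + 4
23 = 5*4 + 3
4 = 1*3 + 1
3 = 3*1 + 0
Back-substitute:
1 = 4 − 3
1 = −23 + 6·4
1 = 6·234 − 61·23
1 = −61·257 + 67·234
1 = 67·35700 − 9307·257
So 257·(-9307) ≡ 1 (mod 35700), hence d ≡ -9307 ≡ 26393 (mod 35700).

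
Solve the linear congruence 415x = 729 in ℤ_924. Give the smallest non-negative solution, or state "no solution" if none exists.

879

First find gcd(415, 924):
924 = 2*415 + 94
415 = 4*94 + 39
94 = 2*39 + 16
39 = 2*16 + 7
16 = 2*7 + 2
7 = 3*2 + 1
2 = 2*1 + 0
gcd = 1, so a unique solution mod 924 exists.
Back-substitute for the Bézout coefficients:
1 = 7 − 3·2
1 = −3·16 + 7·7
1 = 7·39 − 17·16
1 = −17·94 + 41·39
1 = 41·415 − 181·94
1 = −181·924 + 403·415
So 415·(403) ≡ 1 (mod 924), giving 415⁻¹ ≡ 403.
x ≡ 415⁻¹·729 ≡ 403·729 ≡ 879 (mod 924).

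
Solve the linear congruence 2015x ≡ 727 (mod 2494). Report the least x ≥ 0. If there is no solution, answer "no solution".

1649

First find gcd(2015, 2494):
2494 = 1×2015 + 479
2015 = 4×479 + 99
479 = 4×99 + 83
99 = 1×83 + 16
83 = 5×16 + 3
16 = 5×3 + 1
3 = 3×1 + 0
gcd = 1, so a unique solution mod 2494 exists.
Back-substitute for the Bézout coefficients:
1 = 16 − 5·3
1 = −5·83 + 26·16
1 = 26·99 − 31·83
1 = −31·479 + 150·99
1 = 150·2015 − 631·479
1 = −631·2494 + 781·2015
So 2015·(781) ≡ 1 (mod 2494), giving 2015⁻¹ ≡ 781.
x ≡ 2015⁻¹·727 ≡ 781·727 ≡ 1649 (mod 2494).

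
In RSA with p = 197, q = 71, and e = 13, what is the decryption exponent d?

5277

φ(n) = (p−1)(q−1) = 196·70 = 13720.
Need d with 13·d ≡ 1 (mod 13720). Apply the extended Euclidean algorithm:
13720 = 1055*13 + 5
13 = 2*5 + 3
5 = 1*3 + 2
3 = 1*2 + 1
2 = 2*1 + 0
Back-substitute:
1 = 3 − 2
1 = −5 + 2·3
1 = 2·13 − 5·5
1 = −5·13720 + 5277·13
So 13·5277 ≡ 1 (mod 13720), hence d = 5277.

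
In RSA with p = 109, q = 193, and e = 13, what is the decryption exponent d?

19141

φ(n) = (p−1)(q−1) = 108·192 = 20736.
Need d with 13·d ≡ 1 (mod 20736). Apply the extended Euclidean algorithm:
20736 = 1595*13 + 1
13 = 13*1 + 0
Back-substitute:
1 = 20736 − 1595·13
So 13·(-1595) ≡ 1 (mod 20736), hence d ≡ -1595 ≡ 19141 (mod 20736).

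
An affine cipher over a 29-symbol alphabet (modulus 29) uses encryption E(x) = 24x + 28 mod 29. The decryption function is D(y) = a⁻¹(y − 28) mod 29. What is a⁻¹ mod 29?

Run Euclid on (29, 24):
29 = 1·24 + 5
24 = 4·5 + 4
5 = 1·4 + 1
4 = 4·1 + 0
The gcd is 1. Working backward:
1 = 5 − 4
1 = −24 + 5·5
1 = 5·29 − 6·24
Thus 24·(-6) ≡ 1 (mod 29); reducing, -6 mod 29 = 23.

23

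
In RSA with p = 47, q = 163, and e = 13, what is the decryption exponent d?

φ(n) = (p−1)(q−1) = 46·162 = 7452.
Need d with 13·d ≡ 1 (mod 7452). Apply the extended Euclidean algorithm:
7452 = 573·13 + 3
13 = 4·3 + 1
3 = 3·1 + 0
Back-substitute:
1 = 13 − 4·3
1 = −4·7452 + 2293·13
So 13·2293 ≡ 1 (mod 7452), hence d = 2293.

2293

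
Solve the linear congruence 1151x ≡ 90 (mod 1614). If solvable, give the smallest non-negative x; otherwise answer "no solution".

324

First find gcd(1151, 1614):
1614 = 1*1151 + 463
1151 = 2*463 + 225
463 = 2*225 + 13
225 = 17*13 + 4
13 = 3*4 + 1
4 = 4*1 + 0
gcd = 1, so a unique solution mod 1614 exists.
Back-substitute for the Bézout coefficients:
1 = 13 − 3·4
1 = −3·225 + 52·13
1 = 52·463 − 107·225
1 = −107·1151 + 266·463
1 = 266·1614 − 373·1151
So 1151·(-373) ≡ 1 (mod 1614), giving 1151⁻¹ ≡ 1241.
x ≡ 1151⁻¹·90 ≡ 1241·90 ≡ 324 (mod 1614).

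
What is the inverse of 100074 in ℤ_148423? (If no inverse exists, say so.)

gcd(148423, 100074) by repeated division:
148423 = 1*100074 + 48349
100074 = 2*48349 + 3376
48349 = 14*3376 + 1085
3376 = 3*1085 + 121
1085 = 8*121 + 117
121 = 1*117 + 4
117 = 29*4 + 1
4 = 4*1 + 0
gcd = 1, so the inverse exists. Back-substitute:
1 = 117 − 29·4
1 = −29·121 + 30·117
1 = 30·1085 − 269·121
1 = −269·3376 + 837·1085
1 = 837·48349 − 11987·3376
1 = −11987·100074 + 24811·48349
1 = 24811·148423 − 36798·100074
So 100074·(-36798) ≡ 1 (mod 148423), and -36798 ≡ 111625 (mod 148423).

111625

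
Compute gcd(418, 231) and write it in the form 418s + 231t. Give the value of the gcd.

Euclidean algorithm:
418 = 1·231 + 187
231 = 1·187 + 44
187 = 4·44 + 11
44 = 4·11 + 0
gcd(418, 231) = 11.
Express as a combination:
11 = 187 − 4·44
11 = −4·231 + 5·187
11 = 5·418 − 9·231
So 11 = (5)·418 + (-9)·231.

11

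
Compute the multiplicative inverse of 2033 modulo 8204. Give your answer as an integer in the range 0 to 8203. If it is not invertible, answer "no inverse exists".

1937

gcd(8204, 2033) by repeated division:
8204 = 4×2033 + 72
2033 = 28×72 + 17
72 = 4×17 + 4
17 = 4×4 + 1
4 = 4×1 + 0
gcd = 1, so the inverse exists. Back-substitute:
1 = 17 − 4·4
1 = −4·72 + 17·17
1 = 17·2033 − 480·72
1 = −480·8204 + 1937·2033
So 2033·1937 ≡ 1 (mod 8204).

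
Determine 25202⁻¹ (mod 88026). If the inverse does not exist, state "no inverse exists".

Euclidean algorithm on 88026, 25202:
88026 = 3·25202 + 12420
25202 = 2·12420 + 362
12420 = 34·362 + 112
362 = 3·112 + 26
112 = 4·26 + 8
26 = 3·8 + 2
8 = 4·2 + 0
The gcd is 2, not 1, hence no inverse exists.

no inverse exists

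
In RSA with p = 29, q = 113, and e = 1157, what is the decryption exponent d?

φ(n) = (p−1)(q−1) = 28·112 = 3136.
Need d with 1157·d ≡ 1 (mod 3136). Apply the extended Euclidean algorithm:
3136 = 2*1157 + 822
1157 = 1*822 + 335
822 = 2*335 + 152
335 = 2*152 + 31
152 = 4*31 + 28
31 = 1*28 + 3
28 = 9*3 + 1
3 = 3*1 + 0
Back-substitute:
1 = 28 − 9·3
1 = −9·31 + 10·28
1 = 10·152 − 49·31
1 = −49·335 + 108·152
1 = 108·822 − 265·335
1 = −265·1157 + 373·822
1 = 373·3136 − 1011·1157
So 1157·(-1011) ≡ 1 (mod 3136), hence d ≡ -1011 ≡ 2125 (mod 3136).

2125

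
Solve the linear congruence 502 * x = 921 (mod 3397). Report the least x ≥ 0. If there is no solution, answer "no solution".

3365

First find gcd(502, 3397):
3397 = 6·502 + 385
502 = 1·385 + 117
385 = 3·117 + 34
117 = 3·34 + 15
34 = 2·15 + 4
15 = 3·4 + 3
4 = 1·3 + 1
3 = 3·1 + 0
gcd = 1, so a unique solution mod 3397 exists.
Back-substitute for the Bézout coefficients:
1 = 4 − 3
1 = −15 + 4·4
1 = 4·34 − 9·15
1 = −9·117 + 31·34
1 = 31·385 − 102·117
1 = −102·502 + 133·385
1 = 133·3397 − 900·502
So 502·(-900) ≡ 1 (mod 3397), giving 502⁻¹ ≡ 2497.
x ≡ 502⁻¹·921 ≡ 2497·921 ≡ 3365 (mod 3397).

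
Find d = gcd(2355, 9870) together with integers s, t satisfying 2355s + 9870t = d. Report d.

Euclidean algorithm:
9870 = 4×2355 + 450
2355 = 5×450 + 105
450 = 4×105 + 30
105 = 3×30 + 15
30 = 2×15 + 0
gcd(2355, 9870) = 15.
Back-substituting:
15 = 105 − 3·30
15 = −3·450 + 13·105
15 = 13·2355 − 68·450
15 = −68·9870 + 285·2355
So 15 = (-68)·9870 + (285)·2355.

15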